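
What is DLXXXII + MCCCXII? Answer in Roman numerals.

DLXXXII = 582
MCCCXII = 1312
582 + 1312 = 1894

MDCCCXCIV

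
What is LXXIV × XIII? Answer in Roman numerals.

LXXIV = 74
XIII = 13
74 × 13 = 962

CMLXII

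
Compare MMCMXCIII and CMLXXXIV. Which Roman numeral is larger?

MMCMXCIII = 2993
CMLXXXIV = 984
2993 is larger

MMCMXCIII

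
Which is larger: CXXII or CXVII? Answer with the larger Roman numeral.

CXXII = 122
CXVII = 117
122 is larger

CXXII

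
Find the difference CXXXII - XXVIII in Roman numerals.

CXXXII = 132
XXVIII = 28
132 - 28 = 104

CIV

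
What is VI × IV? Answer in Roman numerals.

VI = 6
IV = 4
6 × 4 = 24

XXIV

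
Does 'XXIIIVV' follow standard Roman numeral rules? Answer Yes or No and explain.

'XXIIIVV': V should not appear more than once

No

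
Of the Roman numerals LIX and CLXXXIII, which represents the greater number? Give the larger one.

LIX = 59
CLXXXIII = 183
183 is larger

CLXXXIII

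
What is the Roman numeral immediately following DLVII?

DLVII = 557, so the next integer is 557 + 1 = 558

DLVIII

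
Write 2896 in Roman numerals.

Convert 2896 to Roman numerals:
  2896 contains 2×1000 (MM)
  896 contains 1×500 (D)
  396 contains 3×100 (CCC)
  96 contains 1×90 (XC)
  6 contains 1×5 (V)
  1 contains 1×1 (I)

MMDCCCXCVI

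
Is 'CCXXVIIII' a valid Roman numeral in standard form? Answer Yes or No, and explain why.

'CCXXVIIII': More than 3 consecutive I's

No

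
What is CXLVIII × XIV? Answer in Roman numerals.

CXLVIII = 148
XIV = 14
148 × 14 = 2072

MMLXXII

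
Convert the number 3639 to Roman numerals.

Convert 3639 to Roman numerals:
  3639 contains 3×1000 (MMM)
  639 contains 1×500 (D)
  139 contains 1×100 (C)
  39 contains 3×10 (XXX)
  9 contains 1×9 (IX)

MMMDCXXXIX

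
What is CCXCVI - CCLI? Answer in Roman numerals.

CCXCVI = 296
CCLI = 251
296 - 251 = 45

XLV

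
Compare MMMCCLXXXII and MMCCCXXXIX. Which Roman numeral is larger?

MMMCCLXXXII = 3282
MMCCCXXXIX = 2339
3282 is larger

MMMCCLXXXII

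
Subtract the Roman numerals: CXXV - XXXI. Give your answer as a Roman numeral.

CXXV = 125
XXXI = 31
125 - 31 = 94

XCIV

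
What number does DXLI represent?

DXLI: D=500, XL=40, I=1
500 + 40 + 1 = 541

541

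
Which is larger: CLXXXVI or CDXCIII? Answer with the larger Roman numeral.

CLXXXVI = 186
CDXCIII = 493
493 is larger

CDXCIII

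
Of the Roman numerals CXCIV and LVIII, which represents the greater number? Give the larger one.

CXCIV = 194
LVIII = 58
194 is larger

CXCIV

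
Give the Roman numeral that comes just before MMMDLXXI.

MMMDLXXI = 3571, so the previous integer is 3571 - 1 = 3570

MMMDLXX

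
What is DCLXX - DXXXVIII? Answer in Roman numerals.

DCLXX = 670
DXXXVIII = 538
670 - 538 = 132

CXXXII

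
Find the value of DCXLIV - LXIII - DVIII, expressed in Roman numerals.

DCXLIV = 644, LXIII = 63, DVIII = 508
644 - 63 = 581
581 - 508 = 73

LXXIII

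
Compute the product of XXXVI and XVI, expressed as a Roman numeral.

XXXVI = 36
XVI = 16
36 × 16 = 576

DLXXVI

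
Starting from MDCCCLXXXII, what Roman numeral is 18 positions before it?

MDCCCLXXXII = 1882
1882 - 18 = 1864

MDCCCLXIV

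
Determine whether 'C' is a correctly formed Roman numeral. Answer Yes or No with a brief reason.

'C': Check the rules: uses only the symbols I, V, X, L, C, D, M; no symbol is repeated more than three times in a row; V, L and D each appear at most once; no smaller symbol precedes a larger one (values never increase from left to right). Value: C = 100. So it is a valid standard Roman numeral.

Yes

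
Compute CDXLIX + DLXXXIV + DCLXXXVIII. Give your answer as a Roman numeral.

CDXLIX = 449, DLXXXIV = 584, DCLXXXVIII = 688
449 + 584 = 1033
1033 + 688 = 1721

MDCCXXI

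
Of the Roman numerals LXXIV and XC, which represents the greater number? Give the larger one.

LXXIV = 74
XC = 90
90 is larger

XC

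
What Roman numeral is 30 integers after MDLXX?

MDLXX = 1570
1570 + 30 = 1600

MDC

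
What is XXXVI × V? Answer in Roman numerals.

XXXVI = 36
V = 5
36 × 5 = 180

CLXXX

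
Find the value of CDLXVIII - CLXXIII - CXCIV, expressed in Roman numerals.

CDLXVIII = 468, CLXXIII = 173, CXCIV = 194
468 - 173 = 295
295 - 194 = 101

CI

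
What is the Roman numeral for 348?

Convert 348 to Roman numerals:
  348 contains 3×100 (CCC)
  48 contains 1×40 (XL)
  8 contains 1×5 (V)
  3 contains 3×1 (III)

CCCXLVIII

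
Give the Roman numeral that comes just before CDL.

CDL = 450; previous is 449

CDXLIX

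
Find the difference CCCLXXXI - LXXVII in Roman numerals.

CCCLXXXI = 381
LXXVII = 77
381 - 77 = 304

CCCIV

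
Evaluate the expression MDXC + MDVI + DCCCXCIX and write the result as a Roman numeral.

MDXC = 1590, MDVI = 1506, DCCCXCIX = 899
1590 + 1506 = 3096
3096 + 899 = 3995

MMMCMXCV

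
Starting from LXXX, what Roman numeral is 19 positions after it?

LXXX = 80
80 + 19 = 99

XCIX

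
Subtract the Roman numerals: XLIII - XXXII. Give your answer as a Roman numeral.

XLIII = 43
XXXII = 32
43 - 32 = 11

XI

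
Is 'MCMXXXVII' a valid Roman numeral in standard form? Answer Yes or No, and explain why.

'MCMXXXVII': Check the rules: uses only the symbols I, V, X, L, C, D, M; no symbol is repeated more than three times in a row; V, L and D each appear at most once; the only place a smaller symbol precedes a larger one is the allowed subtractive pair CM, the symbol right after such a pair (if any) is smaller than the pair's first symbol, and otherwise the values never increase from left to right. Value: M (1000) + CM (900) + X (10) + X (10) + X (10) + V (5) + I (1) + I (1) = 1937. So it is a valid standard Roman numeral.

Yes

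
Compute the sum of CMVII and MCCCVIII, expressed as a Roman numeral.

CMVII = 907
MCCCVIII = 1308
907 + 1308 = 2215

MMCCXV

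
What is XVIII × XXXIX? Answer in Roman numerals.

XVIII = 18
XXXIX = 39
18 × 39 = 702

DCCII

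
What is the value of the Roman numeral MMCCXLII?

MMCCXLII: M=1000, M=1000, C=100, C=100, XL=40, I=1, I=1
1000 + 1000 + 100 + 100 + 40 + 1 + 1 = 2242

2242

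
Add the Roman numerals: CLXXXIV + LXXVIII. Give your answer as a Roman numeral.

CLXXXIV = 184
LXXVIII = 78
184 + 78 = 262

CCLXII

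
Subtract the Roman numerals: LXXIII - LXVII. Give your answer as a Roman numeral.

LXXIII = 73
LXVII = 67
73 - 67 = 6

VI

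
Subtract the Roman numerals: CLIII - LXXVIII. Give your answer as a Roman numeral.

CLIII = 153
LXXVIII = 78
153 - 78 = 75

LXXV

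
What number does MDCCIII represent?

MDCCIII: M=1000, D=500, C=100, C=100, I=1, I=1, I=1
1000 + 500 + 100 + 100 + 1 + 1 + 1 = 1703

1703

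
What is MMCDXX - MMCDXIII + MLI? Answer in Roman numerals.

MMCDXX = 2420, MMCDXIII = 2413, MLI = 1051
2420 - 2413 = 7
7 + 1051 = 1058

MLVIII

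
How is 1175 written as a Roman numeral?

Convert 1175 to Roman numerals:
  1175 contains 1×1000 (M)
  175 contains 1×100 (C)
  75 contains 1×50 (L)
  25 contains 2×10 (XX)
  5 contains 1×5 (V)

MCLXXV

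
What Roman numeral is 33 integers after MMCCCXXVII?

MMCCCXXVII = 2327
2327 + 33 = 2360

MMCCCLX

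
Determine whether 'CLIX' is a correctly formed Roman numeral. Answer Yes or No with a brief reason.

'CLIX': Check the rules: uses only the symbols I, V, X, L, C, D, M; no symbol is repeated more than three times in a row; V, L and D each appear at most once; the only place a smaller symbol precedes a larger one is the allowed subtractive pair IX, the symbol right after such a pair (if any) is smaller than the pair's first symbol, and otherwise the values never increase from left to right. Value: C (100) + L (50) + IX (9) = 159. So it is a valid standard Roman numeral.

Yes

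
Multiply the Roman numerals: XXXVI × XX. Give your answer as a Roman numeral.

XXXVI = 36
XX = 20
36 × 20 = 720

DCCXX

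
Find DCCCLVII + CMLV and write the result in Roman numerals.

DCCCLVII = 857
CMLV = 955
857 + 955 = 1812

MDCCCXII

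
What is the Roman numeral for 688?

Convert 688 to Roman numerals:
  688 contains 1×500 (D)
  188 contains 1×100 (C)
  88 contains 1×50 (L)
  38 contains 3×10 (XXX)
  8 contains 1×5 (V)
  3 contains 3×1 (III)

DCLXXXVIII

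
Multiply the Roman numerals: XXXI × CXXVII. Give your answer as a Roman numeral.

XXXI = 31
CXXVII = 127
31 × 127 = 3937

MMMCMXXXVII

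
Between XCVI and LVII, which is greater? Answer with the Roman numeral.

XCVI = 96
LVII = 57
96 is larger

XCVI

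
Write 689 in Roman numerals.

Convert 689 to Roman numerals:
  689 contains 1×500 (D)
  189 contains 1×100 (C)
  89 contains 1×50 (L)
  39 contains 3×10 (XXX)
  9 contains 1×9 (IX)

DCLXXXIX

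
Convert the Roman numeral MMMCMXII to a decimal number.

MMMCMXII: M=1000, M=1000, M=1000, CM=900, X=10, I=1, I=1
1000 + 1000 + 1000 + 900 + 10 + 1 + 1 = 3912

3912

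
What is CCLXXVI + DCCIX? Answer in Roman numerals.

CCLXXVI = 276
DCCIX = 709
276 + 709 = 985

CMLXXXV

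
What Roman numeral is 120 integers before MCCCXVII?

MCCCXVII = 1317
1317 - 120 = 1197

MCXCVII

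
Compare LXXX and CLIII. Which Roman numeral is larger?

LXXX = 80
CLIII = 153
153 is larger

CLIII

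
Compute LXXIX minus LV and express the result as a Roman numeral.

LXXIX = 79
LV = 55
79 - 55 = 24

XXIV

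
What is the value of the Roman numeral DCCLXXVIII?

DCCLXXVIII: D=500, C=100, C=100, L=50, X=10, X=10, V=5, I=1, I=1, I=1
500 + 100 + 100 + 50 + 10 + 10 + 5 + 1 + 1 + 1 = 778

778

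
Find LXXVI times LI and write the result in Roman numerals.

LXXVI = 76
LI = 51
76 × 51 = 3876

MMMDCCCLXXVI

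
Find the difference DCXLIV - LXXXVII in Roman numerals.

DCXLIV = 644
LXXXVII = 87
644 - 87 = 557

DLVII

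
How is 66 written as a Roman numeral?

Convert 66 to Roman numerals:
  66 contains 1×50 (L)
  16 contains 1×10 (X)
  6 contains 1×5 (V)
  1 contains 1×1 (I)

LXVI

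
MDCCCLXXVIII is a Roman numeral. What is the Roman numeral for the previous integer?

MDCCCLXXVIII = 1878; previous is 1877

MDCCCLXXVII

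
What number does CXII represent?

CXII: C=100, X=10, I=1, I=1
100 + 10 + 1 + 1 = 112

112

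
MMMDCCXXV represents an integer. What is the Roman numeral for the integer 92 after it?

MMMDCCXXV = 3725
3725 + 92 = 3817

MMMDCCCXVII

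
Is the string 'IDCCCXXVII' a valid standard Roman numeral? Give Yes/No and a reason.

'IDCCCXXVII': Invalid subtractive combination: ID

No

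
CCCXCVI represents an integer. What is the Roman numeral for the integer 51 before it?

CCCXCVI = 396
396 - 51 = 345

CCCXLV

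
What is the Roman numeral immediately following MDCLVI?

MDCLVI = 1656; next is 1657

MDCLVII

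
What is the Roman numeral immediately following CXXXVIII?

CXXXVIII = 138, so the next integer is 138 + 1 = 139

CXXXIX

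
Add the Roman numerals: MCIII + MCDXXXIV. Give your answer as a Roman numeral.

MCIII = 1103
MCDXXXIV = 1434
1103 + 1434 = 2537

MMDXXXVII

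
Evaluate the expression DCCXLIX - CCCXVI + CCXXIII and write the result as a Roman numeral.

DCCXLIX = 749, CCCXVI = 316, CCXXIII = 223
749 - 316 = 433
433 + 223 = 656

DCLVI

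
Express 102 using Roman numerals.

Convert 102 to Roman numerals:
  102 contains 1×100 (C)
  2 contains 2×1 (II)

CII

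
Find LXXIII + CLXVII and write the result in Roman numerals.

LXXIII = 73
CLXVII = 167
73 + 167 = 240

CCXL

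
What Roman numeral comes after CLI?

CLI = 151; next is 152

CLII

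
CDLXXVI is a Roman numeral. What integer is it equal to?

CDLXXVI: CD=400, L=50, X=10, X=10, V=5, I=1
400 + 50 + 10 + 10 + 5 + 1 = 476

476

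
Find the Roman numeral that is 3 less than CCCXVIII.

CCCXVIII = 318
318 - 3 = 315

CCCXV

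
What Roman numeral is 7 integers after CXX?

CXX = 120
120 + 7 = 127

CXXVII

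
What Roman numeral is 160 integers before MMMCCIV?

MMMCCIV = 3204
3204 - 160 = 3044

MMMXLIV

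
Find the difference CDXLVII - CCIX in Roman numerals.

CDXLVII = 447
CCIX = 209
447 - 209 = 238

CCXXXVIII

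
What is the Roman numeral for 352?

Convert 352 to Roman numerals:
  352 contains 3×100 (CCC)
  52 contains 1×50 (L)
  2 contains 2×1 (II)

CCCLII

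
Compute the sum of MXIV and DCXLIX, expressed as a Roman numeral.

MXIV = 1014
DCXLIX = 649
1014 + 649 = 1663

MDCLXIII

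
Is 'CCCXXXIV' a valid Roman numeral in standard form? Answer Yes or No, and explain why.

'CCCXXXIV': Check the rules: uses only the symbols I, V, X, L, C, D, M; no symbol is repeated more than three times in a row; V, L and D each appear at most once; the only place a smaller symbol precedes a larger one is the allowed subtractive pair IV, the symbol right after such a pair (if any) is smaller than the pair's first symbol, and otherwise the values never increase from left to right. Value: C (100) + C (100) + C (100) + X (10) + X (10) + X (10) + IV (4) = 334. So it is a valid standard Roman numeral.

Yes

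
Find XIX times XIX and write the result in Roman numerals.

XIX = 19
XIX = 19
19 × 19 = 361

CCCLXI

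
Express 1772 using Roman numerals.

Convert 1772 to Roman numerals:
  1772 contains 1×1000 (M)
  772 contains 1×500 (D)
  272 contains 2×100 (CC)
  72 contains 1×50 (L)
  22 contains 2×10 (XX)
  2 contains 2×1 (II)

MDCCLXXII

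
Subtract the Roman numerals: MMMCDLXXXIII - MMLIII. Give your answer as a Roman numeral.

MMMCDLXXXIII = 3483
MMLIII = 2053
3483 - 2053 = 1430

MCDXXX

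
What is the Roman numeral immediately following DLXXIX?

DLXXIX = 579; next is 580

DLXXX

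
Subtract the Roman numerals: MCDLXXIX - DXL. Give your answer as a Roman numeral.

MCDLXXIX = 1479
DXL = 540
1479 - 540 = 939

CMXXXIX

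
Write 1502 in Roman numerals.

Convert 1502 to Roman numerals:
  1502 contains 1×1000 (M)
  502 contains 1×500 (D)
  2 contains 2×1 (II)

MDII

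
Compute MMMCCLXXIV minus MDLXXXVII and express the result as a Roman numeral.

MMMCCLXXIV = 3274
MDLXXXVII = 1587
3274 - 1587 = 1687

MDCLXXXVII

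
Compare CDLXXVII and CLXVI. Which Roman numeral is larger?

CDLXXVII = 477
CLXVI = 166
477 is larger

CDLXXVII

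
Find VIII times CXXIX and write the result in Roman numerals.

VIII = 8
CXXIX = 129
8 × 129 = 1032

MXXXII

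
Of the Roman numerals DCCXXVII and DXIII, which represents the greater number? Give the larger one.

DCCXXVII = 727
DXIII = 513
727 is larger

DCCXXVII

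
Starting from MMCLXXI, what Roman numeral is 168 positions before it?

MMCLXXI = 2171
2171 - 168 = 2003

MMIII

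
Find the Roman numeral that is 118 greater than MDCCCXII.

MDCCCXII = 1812
1812 + 118 = 1930

MCMXXX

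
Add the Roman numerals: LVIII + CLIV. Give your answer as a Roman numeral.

LVIII = 58
CLIV = 154
58 + 154 = 212

CCXII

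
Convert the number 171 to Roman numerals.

Convert 171 to Roman numerals:
  171 contains 1×100 (C)
  71 contains 1×50 (L)
  21 contains 2×10 (XX)
  1 contains 1×1 (I)

CLXXI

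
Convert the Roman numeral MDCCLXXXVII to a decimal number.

MDCCLXXXVII: M=1000, D=500, C=100, C=100, L=50, X=10, X=10, X=10, V=5, I=1, I=1
1000 + 500 + 100 + 100 + 50 + 10 + 10 + 10 + 5 + 1 + 1 = 1787

1787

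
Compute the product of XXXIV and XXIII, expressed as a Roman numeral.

XXXIV = 34
XXIII = 23
34 × 23 = 782

DCCLXXXII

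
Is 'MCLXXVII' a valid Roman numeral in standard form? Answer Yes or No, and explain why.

'MCLXXVII': Check the rules: uses only the symbols I, V, X, L, C, D, M; no symbol is repeated more than three times in a row; V, L and D each appear at most once; no smaller symbol precedes a larger one (values never increase from left to right). Value: M (1000) + C (100) + L (50) + X (10) + X (10) + V (5) + I (1) + I (1) = 1177. So it is a valid standard Roman numeral.

Yes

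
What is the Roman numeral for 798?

Convert 798 to Roman numerals:
  798 contains 1×500 (D)
  298 contains 2×100 (CC)
  98 contains 1×90 (XC)
  8 contains 1×5 (V)
  3 contains 3×1 (III)

DCCXCVIII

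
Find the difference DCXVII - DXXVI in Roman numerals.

DCXVII = 617
DXXVI = 526
617 - 526 = 91

XCI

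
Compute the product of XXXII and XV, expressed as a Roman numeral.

XXXII = 32
XV = 15
32 × 15 = 480

CDLXXX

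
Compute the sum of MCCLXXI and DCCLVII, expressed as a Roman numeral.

MCCLXXI = 1271
DCCLVII = 757
1271 + 757 = 2028

MMXXVIII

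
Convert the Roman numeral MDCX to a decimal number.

MDCX: M=1000, D=500, C=100, X=10
1000 + 500 + 100 + 10 = 1610

1610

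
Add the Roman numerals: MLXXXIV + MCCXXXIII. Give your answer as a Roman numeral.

MLXXXIV = 1084
MCCXXXIII = 1233
1084 + 1233 = 2317

MMCCCXVII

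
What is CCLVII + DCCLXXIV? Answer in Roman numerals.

CCLVII = 257
DCCLXXIV = 774
257 + 774 = 1031

MXXXI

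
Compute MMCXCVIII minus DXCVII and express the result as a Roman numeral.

MMCXCVIII = 2198
DXCVII = 597
2198 - 597 = 1601

MDCI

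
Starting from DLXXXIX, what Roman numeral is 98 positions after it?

DLXXXIX = 589
589 + 98 = 687

DCLXXXVII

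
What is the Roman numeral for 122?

Convert 122 to Roman numerals:
  122 contains 1×100 (C)
  22 contains 2×10 (XX)
  2 contains 2×1 (II)

CXXII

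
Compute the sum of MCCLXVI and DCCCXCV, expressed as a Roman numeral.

MCCLXVI = 1266
DCCCXCV = 895
1266 + 895 = 2161

MMCLXI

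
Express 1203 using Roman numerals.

Convert 1203 to Roman numerals:
  1203 contains 1×1000 (M)
  203 contains 2×100 (CC)
  3 contains 3×1 (III)

MCCIII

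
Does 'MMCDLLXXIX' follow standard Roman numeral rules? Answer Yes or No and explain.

'MMCDLLXXIX': L should not appear more than once

No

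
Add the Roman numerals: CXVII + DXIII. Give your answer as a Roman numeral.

CXVII = 117
DXIII = 513
117 + 513 = 630

DCXXX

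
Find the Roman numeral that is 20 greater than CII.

CII = 102
102 + 20 = 122

CXXII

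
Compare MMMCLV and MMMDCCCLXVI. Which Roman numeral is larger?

MMMCLV = 3155
MMMDCCCLXVI = 3866
3866 is larger

MMMDCCCLXVI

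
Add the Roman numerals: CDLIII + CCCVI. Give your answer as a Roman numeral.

CDLIII = 453
CCCVI = 306
453 + 306 = 759

DCCLIX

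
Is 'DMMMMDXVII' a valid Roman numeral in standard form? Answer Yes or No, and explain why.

'DMMMMDXVII': More than 3 consecutive M's

No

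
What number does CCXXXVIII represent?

CCXXXVIII: C=100, C=100, X=10, X=10, X=10, V=5, I=1, I=1, I=1
100 + 100 + 10 + 10 + 10 + 5 + 1 + 1 + 1 = 238

238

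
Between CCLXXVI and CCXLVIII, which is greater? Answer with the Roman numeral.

CCLXXVI = 276
CCXLVIII = 248
276 is larger

CCLXXVI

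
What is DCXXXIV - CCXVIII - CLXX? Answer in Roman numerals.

DCXXXIV = 634, CCXVIII = 218, CLXX = 170
634 - 218 = 416
416 - 170 = 246

CCXLVI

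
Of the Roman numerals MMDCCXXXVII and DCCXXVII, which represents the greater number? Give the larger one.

MMDCCXXXVII = 2737
DCCXXVII = 727
2737 is larger

MMDCCXXXVII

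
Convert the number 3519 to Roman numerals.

Convert 3519 to Roman numerals:
  3519 contains 3×1000 (MMM)
  519 contains 1×500 (D)
  19 contains 1×10 (X)
  9 contains 1×9 (IX)

MMMDXIX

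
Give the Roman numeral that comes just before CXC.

CXC = 190, so the previous integer is 190 - 1 = 189

CLXXXIX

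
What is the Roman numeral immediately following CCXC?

CCXC = 290, so the next integer is 290 + 1 = 291

CCXCI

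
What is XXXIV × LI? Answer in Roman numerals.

XXXIV = 34
LI = 51
34 × 51 = 1734

MDCCXXXIV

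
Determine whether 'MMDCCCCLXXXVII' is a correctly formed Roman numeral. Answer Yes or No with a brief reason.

'MMDCCCCLXXXVII': More than 3 consecutive C's

No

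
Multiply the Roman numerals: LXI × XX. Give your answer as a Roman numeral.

LXI = 61
XX = 20
61 × 20 = 1220

MCCXX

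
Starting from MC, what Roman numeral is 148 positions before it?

MC = 1100
1100 - 148 = 952

CMLII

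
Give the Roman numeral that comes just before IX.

IX = 9; previous is 8

VIII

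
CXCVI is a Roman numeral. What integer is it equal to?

CXCVI: C=100, XC=90, V=5, I=1
100 + 90 + 5 + 1 = 196

196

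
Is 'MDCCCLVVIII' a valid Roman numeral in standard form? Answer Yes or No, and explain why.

'MDCCCLVVIII': V should not appear more than once

No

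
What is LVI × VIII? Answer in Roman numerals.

LVI = 56
VIII = 8
56 × 8 = 448

CDXLVIII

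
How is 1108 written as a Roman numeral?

Convert 1108 to Roman numerals:
  1108 contains 1×1000 (M)
  108 contains 1×100 (C)
  8 contains 1×5 (V)
  3 contains 3×1 (III)

MCVIII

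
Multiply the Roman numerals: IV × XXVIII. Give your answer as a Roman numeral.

IV = 4
XXVIII = 28
4 × 28 = 112

CXII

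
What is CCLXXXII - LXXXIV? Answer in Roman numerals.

CCLXXXII = 282
LXXXIV = 84
282 - 84 = 198

CXCVIII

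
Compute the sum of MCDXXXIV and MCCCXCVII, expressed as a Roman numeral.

MCDXXXIV = 1434
MCCCXCVII = 1397
1434 + 1397 = 2831

MMDCCCXXXI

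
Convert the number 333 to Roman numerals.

Convert 333 to Roman numerals:
  333 contains 3×100 (CCC)
  33 contains 3×10 (XXX)
  3 contains 3×1 (III)

CCCXXXIII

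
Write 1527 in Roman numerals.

Convert 1527 to Roman numerals:
  1527 contains 1×1000 (M)
  527 contains 1×500 (D)
  27 contains 2×10 (XX)
  7 contains 1×5 (V)
  2 contains 2×1 (II)

MDXXVII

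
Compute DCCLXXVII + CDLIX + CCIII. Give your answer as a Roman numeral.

DCCLXXVII = 777, CDLIX = 459, CCIII = 203
777 + 459 = 1236
1236 + 203 = 1439

MCDXXXIX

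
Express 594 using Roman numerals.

Convert 594 to Roman numerals:
  594 contains 1×500 (D)
  94 contains 1×90 (XC)
  4 contains 1×4 (IV)

DXCIV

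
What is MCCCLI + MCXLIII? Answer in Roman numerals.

MCCCLI = 1351
MCXLIII = 1143
1351 + 1143 = 2494

MMCDXCIV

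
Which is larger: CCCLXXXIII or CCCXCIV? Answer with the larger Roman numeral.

CCCLXXXIII = 383
CCCXCIV = 394
394 is larger

CCCXCIV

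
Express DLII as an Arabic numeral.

DLII: D=500, L=50, I=1, I=1
500 + 50 + 1 + 1 = 552

552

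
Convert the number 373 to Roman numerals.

Convert 373 to Roman numerals:
  373 contains 3×100 (CCC)
  73 contains 1×50 (L)
  23 contains 2×10 (XX)
  3 contains 3×1 (III)

CCCLXXIII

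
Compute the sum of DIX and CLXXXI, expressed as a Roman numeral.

DIX = 509
CLXXXI = 181
509 + 181 = 690

DCXC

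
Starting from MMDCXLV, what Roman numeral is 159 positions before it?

MMDCXLV = 2645
2645 - 159 = 2486

MMCDLXXXVI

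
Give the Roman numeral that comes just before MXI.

MXI = 1011, so the previous integer is 1011 - 1 = 1010

MX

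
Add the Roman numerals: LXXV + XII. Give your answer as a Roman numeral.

LXXV = 75
XII = 12
75 + 12 = 87

LXXXVII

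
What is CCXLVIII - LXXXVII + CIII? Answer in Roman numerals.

CCXLVIII = 248, LXXXVII = 87, CIII = 103
248 - 87 = 161
161 + 103 = 264

CCLXIV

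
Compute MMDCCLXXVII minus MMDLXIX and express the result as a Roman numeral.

MMDCCLXXVII = 2777
MMDLXIX = 2569
2777 - 2569 = 208

CCVIII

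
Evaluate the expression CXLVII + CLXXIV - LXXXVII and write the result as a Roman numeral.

CXLVII = 147, CLXXIV = 174, LXXXVII = 87
147 + 174 = 321
321 - 87 = 234

CCXXXIV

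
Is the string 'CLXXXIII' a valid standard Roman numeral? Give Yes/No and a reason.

'CLXXXIII': Check the rules: uses only the symbols I, V, X, L, C, D, M; no symbol is repeated more than three times in a row; V, L and D each appear at most once; no smaller symbol precedes a larger one (values never increase from left to right). Value: C (100) + L (50) + X (10) + X (10) + X (10) + I (1) + I (1) + I (1) = 183. So it is a valid standard Roman numeral.

Yes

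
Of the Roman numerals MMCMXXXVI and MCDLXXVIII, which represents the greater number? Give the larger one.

MMCMXXXVI = 2936
MCDLXXVIII = 1478
2936 is larger

MMCMXXXVI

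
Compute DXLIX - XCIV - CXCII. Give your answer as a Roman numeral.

DXLIX = 549, XCIV = 94, CXCII = 192
549 - 94 = 455
455 - 192 = 263

CCLXIII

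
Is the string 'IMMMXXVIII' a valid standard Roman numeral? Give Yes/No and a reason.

'IMMMXXVIII': Invalid subtractive combination: IM

No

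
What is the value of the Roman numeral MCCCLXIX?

MCCCLXIX: M=1000, C=100, C=100, C=100, L=50, X=10, IX=9
1000 + 100 + 100 + 100 + 50 + 10 + 9 = 1369

1369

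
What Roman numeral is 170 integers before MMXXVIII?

MMXXVIII = 2028
2028 - 170 = 1858

MDCCCLVIII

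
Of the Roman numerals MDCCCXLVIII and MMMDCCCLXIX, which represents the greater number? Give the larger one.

MDCCCXLVIII = 1848
MMMDCCCLXIX = 3869
3869 is larger

MMMDCCCLXIX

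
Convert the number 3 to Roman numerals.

Convert 3 to Roman numerals:
  3 contains 3×1 (III)

III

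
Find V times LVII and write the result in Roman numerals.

V = 5
LVII = 57
5 × 57 = 285

CCLXXXV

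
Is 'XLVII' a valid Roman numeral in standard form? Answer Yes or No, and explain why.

'XLVII': Check the rules: uses only the symbols I, V, X, L, C, D, M; no symbol is repeated more than three times in a row; V, L and D each appear at most once; the only place a smaller symbol precedes a larger one is the allowed subtractive pair XL, the symbol right after such a pair (if any) is smaller than the pair's first symbol, and otherwise the values never increase from left to right. Value: XL (40) + V (5) + I (1) + I (1) = 47. So it is a valid standard Roman numeral.

Yes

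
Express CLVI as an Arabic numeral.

CLVI: C=100, L=50, V=5, I=1
100 + 50 + 5 + 1 = 156

156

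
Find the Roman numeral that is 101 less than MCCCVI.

MCCCVI = 1306
1306 - 101 = 1205

MCCV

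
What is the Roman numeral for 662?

Convert 662 to Roman numerals:
  662 contains 1×500 (D)
  162 contains 1×100 (C)
  62 contains 1×50 (L)
  12 contains 1×10 (X)
  2 contains 2×1 (II)

DCLXII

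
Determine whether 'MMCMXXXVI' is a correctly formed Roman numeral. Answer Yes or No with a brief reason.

'MMCMXXXVI': Check the rules: uses only the symbols I, V, X, L, C, D, M; no symbol is repeated more than three times in a row; V, L and D each appear at most once; the only place a smaller symbol precedes a larger one is the allowed subtractive pair CM, the symbol right after such a pair (if any) is smaller than the pair's first symbol, and otherwise the values never increase from left to right. Value: M (1000) + M (1000) + CM (900) + X (10) + X (10) + X (10) + V (5) + I (1) = 2936. So it is a valid standard Roman numeral.

Yes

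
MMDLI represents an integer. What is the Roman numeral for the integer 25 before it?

MMDLI = 2551
2551 - 25 = 2526

MMDXXVI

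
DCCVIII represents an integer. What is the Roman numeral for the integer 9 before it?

DCCVIII = 708
708 - 9 = 699

DCXCIX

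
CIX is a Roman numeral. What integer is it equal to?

CIX: C=100, IX=9
100 + 9 = 109

109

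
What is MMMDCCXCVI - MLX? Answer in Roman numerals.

MMMDCCXCVI = 3796
MLX = 1060
3796 - 1060 = 2736

MMDCCXXXVI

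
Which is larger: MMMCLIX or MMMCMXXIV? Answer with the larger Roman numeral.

MMMCLIX = 3159
MMMCMXXIV = 3924
3924 is larger

MMMCMXXIV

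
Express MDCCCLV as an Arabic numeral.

MDCCCLV: M=1000, D=500, C=100, C=100, C=100, L=50, V=5
1000 + 500 + 100 + 100 + 100 + 50 + 5 = 1855

1855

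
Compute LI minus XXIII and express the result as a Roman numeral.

LI = 51
XXIII = 23
51 - 23 = 28

XXVIII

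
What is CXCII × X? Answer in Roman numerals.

CXCII = 192
X = 10
192 × 10 = 1920

MCMXX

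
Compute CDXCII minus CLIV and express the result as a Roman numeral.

CDXCII = 492
CLIV = 154
492 - 154 = 338

CCCXXXVIII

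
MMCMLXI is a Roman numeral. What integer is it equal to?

MMCMLXI: M=1000, M=1000, CM=900, L=50, X=10, I=1
1000 + 1000 + 900 + 50 + 10 + 1 = 2961

2961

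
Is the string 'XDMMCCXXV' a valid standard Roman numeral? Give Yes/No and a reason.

'XDMMCCXXV': Invalid subtractive combination: XD

No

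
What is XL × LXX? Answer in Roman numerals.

XL = 40
LXX = 70
40 × 70 = 2800

MMDCCC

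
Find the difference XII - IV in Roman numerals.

XII = 12
IV = 4
12 - 4 = 8

VIII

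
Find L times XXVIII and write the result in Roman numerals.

L = 50
XXVIII = 28
50 × 28 = 1400

MCD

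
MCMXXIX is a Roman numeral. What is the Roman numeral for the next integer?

MCMXXIX = 1929, so the next integer is 1929 + 1 = 1930

MCMXXX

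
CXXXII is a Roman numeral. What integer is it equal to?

CXXXII: C=100, X=10, X=10, X=10, I=1, I=1
100 + 10 + 10 + 10 + 1 + 1 = 132

132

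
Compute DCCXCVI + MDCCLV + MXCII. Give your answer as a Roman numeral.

DCCXCVI = 796, MDCCLV = 1755, MXCII = 1092
796 + 1755 = 2551
2551 + 1092 = 3643

MMMDCXLIII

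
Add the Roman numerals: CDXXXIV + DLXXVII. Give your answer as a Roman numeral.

CDXXXIV = 434
DLXXVII = 577
434 + 577 = 1011

MXI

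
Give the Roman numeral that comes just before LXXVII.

LXXVII = 77, so the previous integer is 77 - 1 = 76

LXXVI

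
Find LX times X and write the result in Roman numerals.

LX = 60
X = 10
60 × 10 = 600

DC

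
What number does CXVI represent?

CXVI: C=100, X=10, V=5, I=1
100 + 10 + 5 + 1 = 116

116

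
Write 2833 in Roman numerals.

Convert 2833 to Roman numerals:
  2833 contains 2×1000 (MM)
  833 contains 1×500 (D)
  333 contains 3×100 (CCC)
  33 contains 3×10 (XXX)
  3 contains 3×1 (III)

MMDCCCXXXIII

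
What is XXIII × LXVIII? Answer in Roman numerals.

XXIII = 23
LXVIII = 68
23 × 68 = 1564

MDLXIV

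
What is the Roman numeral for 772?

Convert 772 to Roman numerals:
  772 contains 1×500 (D)
  272 contains 2×100 (CC)
  72 contains 1×50 (L)
  22 contains 2×10 (XX)
  2 contains 2×1 (II)

DCCLXXII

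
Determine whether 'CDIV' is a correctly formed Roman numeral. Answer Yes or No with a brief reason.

'CDIV': Check the rules: uses only the symbols I, V, X, L, C, D, M; no symbol is repeated more than three times in a row; V, L and D each appear at most once; the only places a smaller symbol precedes a larger one are the allowed subtractive pairs CD, IV, the symbol right after such a pair (if any) is smaller than the pair's first symbol, and otherwise the values never increase from left to right. Value: CD (400) + IV (4) = 404. So it is a valid standard Roman numeral.

Yes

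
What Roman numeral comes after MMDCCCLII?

MMDCCCLII = 2852, so the next integer is 2852 + 1 = 2853

MMDCCCLIII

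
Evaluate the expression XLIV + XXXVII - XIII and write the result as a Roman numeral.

XLIV = 44, XXXVII = 37, XIII = 13
44 + 37 = 81
81 - 13 = 68

LXVIII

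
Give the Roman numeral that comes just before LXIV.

LXIV = 64, so the previous integer is 64 - 1 = 63

LXIII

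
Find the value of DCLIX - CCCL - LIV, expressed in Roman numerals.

DCLIX = 659, CCCL = 350, LIV = 54
659 - 350 = 309
309 - 54 = 255

CCLV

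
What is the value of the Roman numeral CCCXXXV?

CCCXXXV: C=100, C=100, C=100, X=10, X=10, X=10, V=5
100 + 100 + 100 + 10 + 10 + 10 + 5 = 335

335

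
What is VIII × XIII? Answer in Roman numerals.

VIII = 8
XIII = 13
8 × 13 = 104

CIV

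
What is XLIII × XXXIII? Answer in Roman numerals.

XLIII = 43
XXXIII = 33
43 × 33 = 1419

MCDXIX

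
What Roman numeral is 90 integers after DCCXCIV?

DCCXCIV = 794
794 + 90 = 884

DCCCLXXXIV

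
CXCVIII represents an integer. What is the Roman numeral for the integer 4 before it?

CXCVIII = 198
198 - 4 = 194

CXCIV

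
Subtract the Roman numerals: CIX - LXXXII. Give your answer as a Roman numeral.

CIX = 109
LXXXII = 82
109 - 82 = 27

XXVII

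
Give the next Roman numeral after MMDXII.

MMDXII = 2512, so the next integer is 2512 + 1 = 2513

MMDXIII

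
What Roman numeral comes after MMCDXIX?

MMCDXIX = 2419; next is 2420

MMCDXX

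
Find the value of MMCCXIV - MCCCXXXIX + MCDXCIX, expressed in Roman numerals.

MMCCXIV = 2214, MCCCXXXIX = 1339, MCDXCIX = 1499
2214 - 1339 = 875
875 + 1499 = 2374

MMCCCLXXIV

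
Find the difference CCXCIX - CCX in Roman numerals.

CCXCIX = 299
CCX = 210
299 - 210 = 89

LXXXIX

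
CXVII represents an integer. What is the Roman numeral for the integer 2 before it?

CXVII = 117
117 - 2 = 115

CXV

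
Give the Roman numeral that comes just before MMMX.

MMMX = 3010, so the previous integer is 3010 - 1 = 3009

MMMIX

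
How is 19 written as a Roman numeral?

Convert 19 to Roman numerals:
  19 contains 1×10 (X)
  9 contains 1×9 (IX)

XIX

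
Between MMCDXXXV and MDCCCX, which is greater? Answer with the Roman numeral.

MMCDXXXV = 2435
MDCCCX = 1810
2435 is larger

MMCDXXXV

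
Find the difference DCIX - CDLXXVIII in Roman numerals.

DCIX = 609
CDLXXVIII = 478
609 - 478 = 131

CXXXI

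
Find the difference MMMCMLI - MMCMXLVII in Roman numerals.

MMMCMLI = 3951
MMCMXLVII = 2947
3951 - 2947 = 1004

MIV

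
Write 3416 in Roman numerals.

Convert 3416 to Roman numerals:
  3416 contains 3×1000 (MMM)
  416 contains 1×400 (CD)
  16 contains 1×10 (X)
  6 contains 1×5 (V)
  1 contains 1×1 (I)

MMMCDXVI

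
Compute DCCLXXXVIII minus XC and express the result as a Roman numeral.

DCCLXXXVIII = 788
XC = 90
788 - 90 = 698

DCXCVIII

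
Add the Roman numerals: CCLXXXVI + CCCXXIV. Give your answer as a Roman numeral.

CCLXXXVI = 286
CCCXXIV = 324
286 + 324 = 610

DCX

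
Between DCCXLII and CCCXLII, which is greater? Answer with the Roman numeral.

DCCXLII = 742
CCCXLII = 342
742 is larger

DCCXLII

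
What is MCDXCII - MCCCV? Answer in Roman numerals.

MCDXCII = 1492
MCCCV = 1305
1492 - 1305 = 187

CLXXXVII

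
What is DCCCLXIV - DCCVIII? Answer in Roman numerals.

DCCCLXIV = 864
DCCVIII = 708
864 - 708 = 156

CLVI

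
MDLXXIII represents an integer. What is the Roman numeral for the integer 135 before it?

MDLXXIII = 1573
1573 - 135 = 1438

MCDXXXVIII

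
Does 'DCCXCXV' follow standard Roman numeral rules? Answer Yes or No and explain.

'DCCXCXV': X cannot come right after the subtractive pair XC: once X is subtracted in XC, the next symbol must be smaller than X

No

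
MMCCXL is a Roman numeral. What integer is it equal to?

MMCCXL: M=1000, M=1000, C=100, C=100, XL=40
1000 + 1000 + 100 + 100 + 40 = 2240

2240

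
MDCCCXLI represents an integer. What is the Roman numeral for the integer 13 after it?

MDCCCXLI = 1841
1841 + 13 = 1854

MDCCCLIV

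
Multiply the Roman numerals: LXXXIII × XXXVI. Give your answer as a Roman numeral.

LXXXIII = 83
XXXVI = 36
83 × 36 = 2988

MMCMLXXXVIII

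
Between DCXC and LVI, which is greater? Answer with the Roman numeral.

DCXC = 690
LVI = 56
690 is larger

DCXC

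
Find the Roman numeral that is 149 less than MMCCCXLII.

MMCCCXLII = 2342
2342 - 149 = 2193

MMCXCIII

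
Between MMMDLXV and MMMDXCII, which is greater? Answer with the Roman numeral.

MMMDLXV = 3565
MMMDXCII = 3592
3592 is larger

MMMDXCII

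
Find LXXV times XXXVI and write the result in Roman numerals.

LXXV = 75
XXXVI = 36
75 × 36 = 2700

MMDCC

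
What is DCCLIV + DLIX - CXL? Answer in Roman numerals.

DCCLIV = 754, DLIX = 559, CXL = 140
754 + 559 = 1313
1313 - 140 = 1173

MCLXXIII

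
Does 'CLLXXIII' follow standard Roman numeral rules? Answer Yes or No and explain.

'CLLXXIII': L should not appear more than once

No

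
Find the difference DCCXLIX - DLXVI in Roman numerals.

DCCXLIX = 749
DLXVI = 566
749 - 566 = 183

CLXXXIII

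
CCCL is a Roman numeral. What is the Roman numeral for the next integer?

CCCL = 350; next is 351

CCCLI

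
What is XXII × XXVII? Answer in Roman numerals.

XXII = 22
XXVII = 27
22 × 27 = 594

DXCIV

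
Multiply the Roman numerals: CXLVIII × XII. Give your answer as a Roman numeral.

CXLVIII = 148
XII = 12
148 × 12 = 1776

MDCCLXXVI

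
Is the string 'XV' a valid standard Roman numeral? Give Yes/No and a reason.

'XV': Check the rules: uses only the symbols I, V, X, L, C, D, M; no symbol is repeated more than three times in a row; V, L and D each appear at most once; no smaller symbol precedes a larger one (values never increase from left to right). Value: X (10) + V (5) = 15. So it is a valid standard Roman numeral.

Yes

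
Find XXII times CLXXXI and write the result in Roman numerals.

XXII = 22
CLXXXI = 181
22 × 181 = 3982

MMMCMLXXXII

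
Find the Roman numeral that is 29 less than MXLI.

MXLI = 1041
1041 - 29 = 1012

MXII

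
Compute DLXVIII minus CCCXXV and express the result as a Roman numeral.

DLXVIII = 568
CCCXXV = 325
568 - 325 = 243

CCXLIII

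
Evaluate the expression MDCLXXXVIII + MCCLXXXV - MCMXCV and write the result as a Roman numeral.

MDCLXXXVIII = 1688, MCCLXXXV = 1285, MCMXCV = 1995
1688 + 1285 = 2973
2973 - 1995 = 978

CMLXXVIII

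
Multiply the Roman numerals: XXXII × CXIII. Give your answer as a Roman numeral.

XXXII = 32
CXIII = 113
32 × 113 = 3616

MMMDCXVI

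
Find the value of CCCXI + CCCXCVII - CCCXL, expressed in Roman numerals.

CCCXI = 311, CCCXCVII = 397, CCCXL = 340
311 + 397 = 708
708 - 340 = 368

CCCLXVIII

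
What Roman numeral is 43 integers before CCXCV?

CCXCV = 295
295 - 43 = 252

CCLII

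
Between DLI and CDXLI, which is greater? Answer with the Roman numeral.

DLI = 551
CDXLI = 441
551 is larger

DLI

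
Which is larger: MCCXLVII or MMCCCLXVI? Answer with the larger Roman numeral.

MCCXLVII = 1247
MMCCCLXVI = 2366
2366 is larger

MMCCCLXVI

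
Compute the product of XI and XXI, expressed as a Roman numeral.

XI = 11
XXI = 21
11 × 21 = 231

CCXXXI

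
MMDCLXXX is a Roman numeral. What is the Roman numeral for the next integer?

MMDCLXXX = 2680, so the next integer is 2680 + 1 = 2681

MMDCLXXXI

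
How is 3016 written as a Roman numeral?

Convert 3016 to Roman numerals:
  3016 contains 3×1000 (MMM)
  16 contains 1×10 (X)
  6 contains 1×5 (V)
  1 contains 1×1 (I)

MMMXVI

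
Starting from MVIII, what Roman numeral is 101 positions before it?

MVIII = 1008
1008 - 101 = 907

CMVII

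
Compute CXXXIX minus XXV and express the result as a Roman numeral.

CXXXIX = 139
XXV = 25
139 - 25 = 114

CXIV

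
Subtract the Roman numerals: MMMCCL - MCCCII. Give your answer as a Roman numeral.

MMMCCL = 3250
MCCCII = 1302
3250 - 1302 = 1948

MCMXLVIII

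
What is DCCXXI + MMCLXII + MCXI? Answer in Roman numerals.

DCCXXI = 721, MMCLXII = 2162, MCXI = 1111
721 + 2162 = 2883
2883 + 1111 = 3994

MMMCMXCIV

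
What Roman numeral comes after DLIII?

DLIII = 553, so the next integer is 553 + 1 = 554

DLIV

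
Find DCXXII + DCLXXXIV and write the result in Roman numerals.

DCXXII = 622
DCLXXXIV = 684
622 + 684 = 1306

MCCCVI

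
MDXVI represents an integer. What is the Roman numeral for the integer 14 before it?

MDXVI = 1516
1516 - 14 = 1502

MDII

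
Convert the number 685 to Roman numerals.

Convert 685 to Roman numerals:
  685 contains 1×500 (D)
  185 contains 1×100 (C)
  85 contains 1×50 (L)
  35 contains 3×10 (XXX)
  5 contains 1×5 (V)

DCLXXXV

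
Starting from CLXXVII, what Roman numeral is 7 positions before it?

CLXXVII = 177
177 - 7 = 170

CLXX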